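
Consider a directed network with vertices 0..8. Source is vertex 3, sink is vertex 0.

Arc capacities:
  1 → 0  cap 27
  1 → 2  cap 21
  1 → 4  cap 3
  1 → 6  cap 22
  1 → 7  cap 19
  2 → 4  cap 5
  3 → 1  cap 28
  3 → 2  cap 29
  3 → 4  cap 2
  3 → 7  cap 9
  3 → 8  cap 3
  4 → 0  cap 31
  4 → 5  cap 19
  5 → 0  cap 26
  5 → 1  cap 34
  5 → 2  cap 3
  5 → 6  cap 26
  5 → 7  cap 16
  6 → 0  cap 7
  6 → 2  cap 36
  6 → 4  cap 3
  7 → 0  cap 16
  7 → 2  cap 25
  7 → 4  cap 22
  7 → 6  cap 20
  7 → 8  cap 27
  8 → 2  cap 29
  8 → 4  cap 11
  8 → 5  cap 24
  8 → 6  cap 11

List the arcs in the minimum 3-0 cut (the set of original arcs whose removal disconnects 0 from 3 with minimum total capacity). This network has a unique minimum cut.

Min-cut arcs: {(2,4), (3,1), (3,4), (3,7), (3,8)} (total capacity 47)

augment #1: 3→1→0 push 27
augment #2: 3→4→0 push 2
augment #3: 3→7→0 push 9
augment #4: 3→1→4→0 push 1
augment #5: 3→2→4→0 push 5
augment #6: 3→8→4→0 push 3
max flow = 47; residual-reachable set from 3 gives S-side
cut edges (S→T): {(2,4), (3,1), (3,4), (3,7), (3,8)} total cap 47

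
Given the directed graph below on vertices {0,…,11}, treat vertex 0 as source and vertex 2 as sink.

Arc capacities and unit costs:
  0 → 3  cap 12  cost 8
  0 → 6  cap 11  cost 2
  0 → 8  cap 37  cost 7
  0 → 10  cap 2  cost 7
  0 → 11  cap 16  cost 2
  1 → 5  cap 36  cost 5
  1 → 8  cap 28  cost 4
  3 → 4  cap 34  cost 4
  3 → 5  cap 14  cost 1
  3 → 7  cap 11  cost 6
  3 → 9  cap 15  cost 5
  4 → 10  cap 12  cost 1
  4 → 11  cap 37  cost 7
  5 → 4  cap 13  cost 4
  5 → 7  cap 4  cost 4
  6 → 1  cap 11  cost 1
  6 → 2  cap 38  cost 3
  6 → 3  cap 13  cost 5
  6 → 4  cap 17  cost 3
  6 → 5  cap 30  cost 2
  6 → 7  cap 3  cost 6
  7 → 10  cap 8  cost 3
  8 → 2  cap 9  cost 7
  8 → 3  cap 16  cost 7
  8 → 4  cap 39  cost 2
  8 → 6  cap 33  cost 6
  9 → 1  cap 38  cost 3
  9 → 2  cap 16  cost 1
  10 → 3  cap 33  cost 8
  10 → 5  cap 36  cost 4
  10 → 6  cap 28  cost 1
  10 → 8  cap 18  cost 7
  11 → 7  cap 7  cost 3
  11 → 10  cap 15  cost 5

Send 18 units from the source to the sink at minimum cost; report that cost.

shortest-cost path #1: 0→6→2 push 11 @ unit cost 5 (adds 55)
shortest-cost path #2: 0→10→6→2 push 2 @ unit cost 11 (adds 22)
shortest-cost path #3: 0→11→10→6→2 push 5 @ unit cost 11 (adds 55)
total cost = 132

Minimum cost for 18 units: 132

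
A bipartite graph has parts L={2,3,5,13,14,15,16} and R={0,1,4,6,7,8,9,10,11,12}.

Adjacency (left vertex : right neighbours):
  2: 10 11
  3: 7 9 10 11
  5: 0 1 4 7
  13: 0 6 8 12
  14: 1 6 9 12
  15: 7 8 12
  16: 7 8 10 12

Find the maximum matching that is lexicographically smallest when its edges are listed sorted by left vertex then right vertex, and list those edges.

Lex-smallest maximum matching: {(2,10), (3,7), (5,0), (13,6), (14,1), (15,8), (16,12)}

|M| = 7 (so the lex-smallest maximum matching has 7 edges)
process left vertices in ascending order; for each, take the smallest-labelled available neighbour that still permits 7 edges overall, or leave it unmatched if none does
lex-smallest matching: {2-10, 3-7, 5-0, 13-6, 14-1, 15-8, 16-12}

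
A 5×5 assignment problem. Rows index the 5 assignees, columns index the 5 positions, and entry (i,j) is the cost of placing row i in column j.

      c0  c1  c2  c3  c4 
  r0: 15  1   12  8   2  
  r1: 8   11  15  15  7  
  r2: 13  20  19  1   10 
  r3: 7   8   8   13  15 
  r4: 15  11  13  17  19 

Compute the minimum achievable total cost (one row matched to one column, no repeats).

Minimum assignment cost: 29

optimal assignment: row0→col1 (cost 1), row1→col4 (cost 7), row2→col3 (cost 1), row3→col0 (cost 7), row4→col2 (cost 13)
total = 1 + 7 + 1 + 7 + 13 = 29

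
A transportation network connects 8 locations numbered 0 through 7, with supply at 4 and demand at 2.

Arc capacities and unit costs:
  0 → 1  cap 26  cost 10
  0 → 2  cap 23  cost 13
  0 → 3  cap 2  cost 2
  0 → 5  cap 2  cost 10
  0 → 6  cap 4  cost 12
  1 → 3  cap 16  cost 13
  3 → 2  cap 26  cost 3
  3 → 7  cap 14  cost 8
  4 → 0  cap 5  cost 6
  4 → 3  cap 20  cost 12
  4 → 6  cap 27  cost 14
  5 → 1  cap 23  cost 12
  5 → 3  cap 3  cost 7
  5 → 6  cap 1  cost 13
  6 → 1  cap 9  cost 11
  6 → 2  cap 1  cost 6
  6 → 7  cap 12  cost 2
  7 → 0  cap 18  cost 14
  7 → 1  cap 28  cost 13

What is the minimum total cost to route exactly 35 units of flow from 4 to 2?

Minimum cost for 35 units: 778

shortest-cost path #1: 4→0→3→2 push 2 @ unit cost 11 (adds 22)
shortest-cost path #2: 4→3→2 push 20 @ unit cost 15 (adds 300)
shortest-cost path #3: 4→0→2 push 3 @ unit cost 19 (adds 57)
shortest-cost path #4: 4→6→2 push 1 @ unit cost 20 (adds 20)
shortest-cost path #5: 4→6→1→3→2 push 4 @ unit cost 41 (adds 164)
shortest-cost path #6: 4→6→7→0→2 push 5 @ unit cost 43 (adds 215)
total cost = 778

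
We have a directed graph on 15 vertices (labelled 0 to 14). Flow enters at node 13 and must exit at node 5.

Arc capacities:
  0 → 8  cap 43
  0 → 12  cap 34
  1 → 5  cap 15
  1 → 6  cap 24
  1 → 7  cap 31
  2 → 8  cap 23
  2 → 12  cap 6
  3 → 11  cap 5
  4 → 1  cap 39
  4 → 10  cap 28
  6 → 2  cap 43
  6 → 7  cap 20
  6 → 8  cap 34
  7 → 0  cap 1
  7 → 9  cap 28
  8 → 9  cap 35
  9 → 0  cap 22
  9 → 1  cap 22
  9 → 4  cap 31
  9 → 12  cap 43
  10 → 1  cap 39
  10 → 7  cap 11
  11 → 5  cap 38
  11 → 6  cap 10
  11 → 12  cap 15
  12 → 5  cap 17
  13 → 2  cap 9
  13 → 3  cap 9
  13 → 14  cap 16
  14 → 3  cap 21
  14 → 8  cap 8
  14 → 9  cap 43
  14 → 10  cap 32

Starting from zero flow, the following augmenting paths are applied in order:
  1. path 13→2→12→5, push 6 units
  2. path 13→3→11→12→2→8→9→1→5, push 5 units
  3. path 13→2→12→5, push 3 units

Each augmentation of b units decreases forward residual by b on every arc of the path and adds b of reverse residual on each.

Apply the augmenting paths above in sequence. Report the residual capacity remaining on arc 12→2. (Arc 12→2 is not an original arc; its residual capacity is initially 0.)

Residual capacity of (12,2): 4

after path 1 (13→2→12→5, push 6): res(12,2)=6
after path 2 (13→3→11→12→2→8→9→1→5, push 5): res(12,2)=1
after path 3 (13→2→12→5, push 3): res(12,2)=4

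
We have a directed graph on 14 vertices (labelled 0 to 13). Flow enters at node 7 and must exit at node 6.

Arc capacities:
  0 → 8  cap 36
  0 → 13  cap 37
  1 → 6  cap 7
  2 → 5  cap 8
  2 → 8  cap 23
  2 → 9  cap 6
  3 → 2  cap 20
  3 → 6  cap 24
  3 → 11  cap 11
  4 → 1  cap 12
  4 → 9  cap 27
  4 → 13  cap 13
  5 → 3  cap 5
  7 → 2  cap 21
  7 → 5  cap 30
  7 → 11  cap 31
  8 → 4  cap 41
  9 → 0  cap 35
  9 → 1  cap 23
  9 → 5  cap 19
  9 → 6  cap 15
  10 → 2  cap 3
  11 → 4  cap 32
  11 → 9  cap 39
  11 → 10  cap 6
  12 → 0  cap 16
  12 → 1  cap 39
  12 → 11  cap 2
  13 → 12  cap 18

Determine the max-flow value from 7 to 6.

Maximum flow value: 27

augment #1: 7→2→9→6 bottleneck 6, total now 6
augment #2: 7→5→3→6 bottleneck 5, total now 11
augment #3: 7→11→9→6 bottleneck 9, total now 20
augment #4: 7→11→4→1→6 bottleneck 7, total now 27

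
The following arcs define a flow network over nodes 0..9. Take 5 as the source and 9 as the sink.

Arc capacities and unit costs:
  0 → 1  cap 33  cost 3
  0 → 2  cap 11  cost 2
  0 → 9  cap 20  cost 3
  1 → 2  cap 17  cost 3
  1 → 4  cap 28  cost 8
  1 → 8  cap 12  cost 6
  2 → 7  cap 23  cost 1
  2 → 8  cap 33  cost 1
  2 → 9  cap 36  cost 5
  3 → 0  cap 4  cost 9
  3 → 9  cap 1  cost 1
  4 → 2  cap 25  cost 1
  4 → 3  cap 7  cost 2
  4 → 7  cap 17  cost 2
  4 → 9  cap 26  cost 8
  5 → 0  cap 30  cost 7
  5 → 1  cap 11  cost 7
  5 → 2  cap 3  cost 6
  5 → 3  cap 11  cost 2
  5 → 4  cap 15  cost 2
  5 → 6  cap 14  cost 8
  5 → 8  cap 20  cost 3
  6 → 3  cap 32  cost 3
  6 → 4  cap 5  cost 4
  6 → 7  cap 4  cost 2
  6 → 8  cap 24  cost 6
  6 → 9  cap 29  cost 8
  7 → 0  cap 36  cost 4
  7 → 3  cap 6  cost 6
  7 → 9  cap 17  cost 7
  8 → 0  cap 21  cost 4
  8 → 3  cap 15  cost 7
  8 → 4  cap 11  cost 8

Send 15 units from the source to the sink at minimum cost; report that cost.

Minimum cost for 15 units: 115

shortest-cost path #1: 5→3→9 push 1 @ unit cost 3 (adds 3)
shortest-cost path #2: 5→4→2→9 push 14 @ unit cost 8 (adds 112)
total cost = 115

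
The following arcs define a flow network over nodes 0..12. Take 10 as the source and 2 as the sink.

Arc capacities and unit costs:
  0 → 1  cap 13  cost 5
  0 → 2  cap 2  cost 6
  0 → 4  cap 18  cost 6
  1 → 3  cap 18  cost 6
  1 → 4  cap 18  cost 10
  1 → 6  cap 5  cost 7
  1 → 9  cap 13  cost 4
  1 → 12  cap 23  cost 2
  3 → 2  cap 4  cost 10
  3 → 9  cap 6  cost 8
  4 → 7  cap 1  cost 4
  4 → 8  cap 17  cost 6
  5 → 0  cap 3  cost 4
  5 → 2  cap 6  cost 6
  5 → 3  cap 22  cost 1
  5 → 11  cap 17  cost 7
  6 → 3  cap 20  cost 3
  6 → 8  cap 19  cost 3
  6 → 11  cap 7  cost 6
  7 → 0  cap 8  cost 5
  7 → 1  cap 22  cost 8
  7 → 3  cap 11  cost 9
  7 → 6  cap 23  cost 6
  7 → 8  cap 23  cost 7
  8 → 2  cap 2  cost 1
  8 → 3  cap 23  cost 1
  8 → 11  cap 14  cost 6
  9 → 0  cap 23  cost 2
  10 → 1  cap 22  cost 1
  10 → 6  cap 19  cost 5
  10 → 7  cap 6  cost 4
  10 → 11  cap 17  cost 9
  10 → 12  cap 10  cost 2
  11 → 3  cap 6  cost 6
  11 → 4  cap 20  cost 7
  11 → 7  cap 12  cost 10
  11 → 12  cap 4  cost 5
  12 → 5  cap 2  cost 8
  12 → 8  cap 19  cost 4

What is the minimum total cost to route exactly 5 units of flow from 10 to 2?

shortest-cost path #1: 10→12→8→2 push 2 @ unit cost 7 (adds 14)
shortest-cost path #2: 10→1→9→0→2 push 2 @ unit cost 13 (adds 26)
shortest-cost path #3: 10→12→5→2 push 1 @ unit cost 16 (adds 16)
total cost = 56

Minimum cost for 5 units: 56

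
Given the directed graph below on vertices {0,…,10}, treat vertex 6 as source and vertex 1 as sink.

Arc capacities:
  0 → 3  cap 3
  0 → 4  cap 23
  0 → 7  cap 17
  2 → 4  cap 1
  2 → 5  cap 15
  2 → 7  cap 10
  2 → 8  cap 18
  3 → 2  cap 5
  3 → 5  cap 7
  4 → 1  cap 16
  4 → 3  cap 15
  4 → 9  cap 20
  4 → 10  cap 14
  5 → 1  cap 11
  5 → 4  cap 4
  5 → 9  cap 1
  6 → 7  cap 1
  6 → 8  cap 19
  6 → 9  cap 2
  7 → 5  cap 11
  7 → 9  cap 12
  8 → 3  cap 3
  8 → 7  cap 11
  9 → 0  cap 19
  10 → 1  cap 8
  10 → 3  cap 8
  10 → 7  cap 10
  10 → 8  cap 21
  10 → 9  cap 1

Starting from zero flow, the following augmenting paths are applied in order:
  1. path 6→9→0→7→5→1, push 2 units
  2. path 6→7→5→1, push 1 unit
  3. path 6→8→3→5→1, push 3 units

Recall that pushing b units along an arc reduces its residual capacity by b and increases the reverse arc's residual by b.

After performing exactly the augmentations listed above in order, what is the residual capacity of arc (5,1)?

Residual capacity of (5,1): 5

after path 1 (6→9→0→7→5→1, push 2): res(5,1)=9
after path 2 (6→7→5→1, push 1): res(5,1)=8
after path 3 (6→8→3→5→1, push 3): res(5,1)=5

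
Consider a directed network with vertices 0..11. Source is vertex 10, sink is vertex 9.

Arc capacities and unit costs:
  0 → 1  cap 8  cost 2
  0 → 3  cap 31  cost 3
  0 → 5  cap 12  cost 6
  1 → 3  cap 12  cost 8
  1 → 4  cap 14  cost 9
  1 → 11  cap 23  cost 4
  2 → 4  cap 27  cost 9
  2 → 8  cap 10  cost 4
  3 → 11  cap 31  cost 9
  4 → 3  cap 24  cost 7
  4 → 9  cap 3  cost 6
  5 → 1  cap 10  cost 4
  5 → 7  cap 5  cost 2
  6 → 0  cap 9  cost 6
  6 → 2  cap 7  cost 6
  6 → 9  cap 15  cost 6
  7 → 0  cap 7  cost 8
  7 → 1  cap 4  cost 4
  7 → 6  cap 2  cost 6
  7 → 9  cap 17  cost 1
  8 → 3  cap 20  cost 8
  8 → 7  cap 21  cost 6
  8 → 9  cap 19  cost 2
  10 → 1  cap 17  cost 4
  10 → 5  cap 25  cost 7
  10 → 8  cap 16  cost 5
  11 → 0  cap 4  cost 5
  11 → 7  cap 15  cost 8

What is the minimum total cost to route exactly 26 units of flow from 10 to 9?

Minimum cost for 26 units: 247

shortest-cost path #1: 10→8→9 push 16 @ unit cost 7 (adds 112)
shortest-cost path #2: 10→5→7→9 push 5 @ unit cost 10 (adds 50)
shortest-cost path #3: 10→1→11→7→9 push 5 @ unit cost 17 (adds 85)
total cost = 247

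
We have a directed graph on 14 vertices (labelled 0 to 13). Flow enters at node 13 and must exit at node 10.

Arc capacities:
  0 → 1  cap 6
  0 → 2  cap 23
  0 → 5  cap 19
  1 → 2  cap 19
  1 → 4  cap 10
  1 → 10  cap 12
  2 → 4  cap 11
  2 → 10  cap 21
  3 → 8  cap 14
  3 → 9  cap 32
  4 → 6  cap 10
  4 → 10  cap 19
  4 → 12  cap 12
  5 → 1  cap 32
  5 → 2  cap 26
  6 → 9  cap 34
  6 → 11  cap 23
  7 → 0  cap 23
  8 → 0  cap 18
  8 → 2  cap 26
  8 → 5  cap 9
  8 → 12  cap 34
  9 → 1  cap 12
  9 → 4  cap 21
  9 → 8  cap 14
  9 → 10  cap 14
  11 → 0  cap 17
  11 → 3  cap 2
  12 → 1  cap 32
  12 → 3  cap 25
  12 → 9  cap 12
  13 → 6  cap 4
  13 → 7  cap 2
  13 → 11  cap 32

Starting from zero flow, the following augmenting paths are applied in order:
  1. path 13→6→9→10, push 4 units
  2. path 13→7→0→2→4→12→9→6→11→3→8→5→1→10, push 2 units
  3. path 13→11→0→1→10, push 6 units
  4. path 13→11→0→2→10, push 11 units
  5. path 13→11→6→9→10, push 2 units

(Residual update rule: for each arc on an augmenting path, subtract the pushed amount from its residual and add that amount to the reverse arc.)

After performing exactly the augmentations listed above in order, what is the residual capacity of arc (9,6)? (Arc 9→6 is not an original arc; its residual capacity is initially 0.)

after path 1 (13→6→9→10, push 4): res(9,6)=4
after path 2 (13→7→0→2→4→12→9→6→11→3→8→5→1→10, push 2): res(9,6)=2
after path 3 (13→11→0→1→10, push 6): res(9,6)=2
after path 4 (13→11→0→2→10, push 11): res(9,6)=2
after path 5 (13→11→6→9→10, push 2): res(9,6)=4

Residual capacity of (9,6): 4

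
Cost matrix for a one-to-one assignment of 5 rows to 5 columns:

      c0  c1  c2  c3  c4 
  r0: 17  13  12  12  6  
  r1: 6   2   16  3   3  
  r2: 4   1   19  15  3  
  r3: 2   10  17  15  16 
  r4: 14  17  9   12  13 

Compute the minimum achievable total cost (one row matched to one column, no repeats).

optimal assignment: row0→col4 (cost 6), row1→col3 (cost 3), row2→col1 (cost 1), row3→col0 (cost 2), row4→col2 (cost 9)
total = 6 + 3 + 1 + 2 + 9 = 21

Minimum assignment cost: 21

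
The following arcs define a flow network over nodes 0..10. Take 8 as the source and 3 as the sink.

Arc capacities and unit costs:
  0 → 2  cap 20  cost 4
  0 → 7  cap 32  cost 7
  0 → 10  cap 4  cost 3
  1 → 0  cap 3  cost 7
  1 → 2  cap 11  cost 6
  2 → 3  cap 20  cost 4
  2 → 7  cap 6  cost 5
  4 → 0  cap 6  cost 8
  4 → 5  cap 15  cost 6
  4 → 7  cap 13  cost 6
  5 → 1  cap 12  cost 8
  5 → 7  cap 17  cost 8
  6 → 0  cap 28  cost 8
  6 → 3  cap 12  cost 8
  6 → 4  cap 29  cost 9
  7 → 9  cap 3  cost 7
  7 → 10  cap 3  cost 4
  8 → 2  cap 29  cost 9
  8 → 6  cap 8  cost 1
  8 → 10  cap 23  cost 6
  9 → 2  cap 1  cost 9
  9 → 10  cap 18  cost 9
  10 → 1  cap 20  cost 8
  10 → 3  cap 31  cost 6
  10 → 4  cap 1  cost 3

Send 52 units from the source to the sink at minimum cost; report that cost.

Minimum cost for 52 units: 632

shortest-cost path #1: 8→6→3 push 8 @ unit cost 9 (adds 72)
shortest-cost path #2: 8→10→3 push 23 @ unit cost 12 (adds 276)
shortest-cost path #3: 8→2→3 push 20 @ unit cost 13 (adds 260)
shortest-cost path #4: 8→2→7→10→3 push 1 @ unit cost 24 (adds 24)
total cost = 632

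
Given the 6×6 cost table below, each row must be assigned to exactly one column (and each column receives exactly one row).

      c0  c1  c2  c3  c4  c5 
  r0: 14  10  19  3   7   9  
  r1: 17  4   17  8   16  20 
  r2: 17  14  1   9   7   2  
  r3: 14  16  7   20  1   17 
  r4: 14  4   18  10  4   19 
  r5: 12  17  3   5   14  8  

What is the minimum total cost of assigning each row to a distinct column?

Minimum assignment cost: 27

optimal assignment: row0→col3 (cost 3), row1→col1 (cost 4), row2→col5 (cost 2), row3→col4 (cost 1), row4→col0 (cost 14), row5→col2 (cost 3)
total = 3 + 4 + 2 + 1 + 14 + 3 = 27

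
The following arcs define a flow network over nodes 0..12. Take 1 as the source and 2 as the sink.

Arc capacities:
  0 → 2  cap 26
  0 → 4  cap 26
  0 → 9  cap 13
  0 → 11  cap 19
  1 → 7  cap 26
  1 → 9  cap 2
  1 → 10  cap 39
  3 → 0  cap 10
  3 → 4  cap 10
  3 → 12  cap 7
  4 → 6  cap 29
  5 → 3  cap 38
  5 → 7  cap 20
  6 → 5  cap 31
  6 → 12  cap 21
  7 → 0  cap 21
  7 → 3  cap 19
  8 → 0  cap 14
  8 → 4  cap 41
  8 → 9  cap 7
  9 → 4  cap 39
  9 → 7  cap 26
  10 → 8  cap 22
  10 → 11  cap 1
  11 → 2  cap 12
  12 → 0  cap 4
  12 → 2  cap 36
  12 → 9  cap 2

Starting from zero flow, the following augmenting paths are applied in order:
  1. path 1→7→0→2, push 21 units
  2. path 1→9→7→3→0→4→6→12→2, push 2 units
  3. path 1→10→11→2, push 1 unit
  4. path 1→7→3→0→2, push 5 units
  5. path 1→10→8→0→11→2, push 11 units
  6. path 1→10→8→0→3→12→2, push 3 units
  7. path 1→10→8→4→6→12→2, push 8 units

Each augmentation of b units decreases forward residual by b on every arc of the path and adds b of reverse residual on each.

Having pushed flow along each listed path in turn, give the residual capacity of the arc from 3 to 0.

Residual capacity of (3,0): 6

after path 1 (1→7→0→2, push 21): res(3,0)=10
after path 2 (1→9→7→3→0→4→6→12→2, push 2): res(3,0)=8
after path 3 (1→10→11→2, push 1): res(3,0)=8
after path 4 (1→7→3→0→2, push 5): res(3,0)=3
after path 5 (1→10→8→0→11→2, push 11): res(3,0)=3
after path 6 (1→10→8→0→3→12→2, push 3): res(3,0)=6
after path 7 (1→10→8→4→6→12→2, push 8): res(3,0)=6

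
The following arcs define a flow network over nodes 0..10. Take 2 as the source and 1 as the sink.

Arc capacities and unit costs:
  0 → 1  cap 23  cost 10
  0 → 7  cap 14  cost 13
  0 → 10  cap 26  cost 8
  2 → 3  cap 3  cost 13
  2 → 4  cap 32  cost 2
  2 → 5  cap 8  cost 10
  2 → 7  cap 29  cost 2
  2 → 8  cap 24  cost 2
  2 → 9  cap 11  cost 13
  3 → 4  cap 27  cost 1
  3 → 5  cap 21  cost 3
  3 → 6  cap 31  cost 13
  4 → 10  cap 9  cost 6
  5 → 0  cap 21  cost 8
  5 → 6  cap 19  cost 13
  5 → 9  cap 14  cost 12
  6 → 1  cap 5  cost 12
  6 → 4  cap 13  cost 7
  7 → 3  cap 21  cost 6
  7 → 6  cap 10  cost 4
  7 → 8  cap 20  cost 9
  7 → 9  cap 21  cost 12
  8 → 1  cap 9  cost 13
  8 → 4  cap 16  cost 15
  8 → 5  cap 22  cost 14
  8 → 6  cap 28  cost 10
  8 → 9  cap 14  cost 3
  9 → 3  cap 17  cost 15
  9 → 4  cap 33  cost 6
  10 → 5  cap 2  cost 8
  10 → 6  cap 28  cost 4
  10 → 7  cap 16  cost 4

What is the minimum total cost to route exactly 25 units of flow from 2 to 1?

shortest-cost path #1: 2→8→1 push 9 @ unit cost 15 (adds 135)
shortest-cost path #2: 2→7→6→1 push 5 @ unit cost 18 (adds 90)
shortest-cost path #3: 2→5→0→1 push 8 @ unit cost 28 (adds 224)
shortest-cost path #4: 2→7→3→5→0→1 push 3 @ unit cost 29 (adds 87)
total cost = 536

Minimum cost for 25 units: 536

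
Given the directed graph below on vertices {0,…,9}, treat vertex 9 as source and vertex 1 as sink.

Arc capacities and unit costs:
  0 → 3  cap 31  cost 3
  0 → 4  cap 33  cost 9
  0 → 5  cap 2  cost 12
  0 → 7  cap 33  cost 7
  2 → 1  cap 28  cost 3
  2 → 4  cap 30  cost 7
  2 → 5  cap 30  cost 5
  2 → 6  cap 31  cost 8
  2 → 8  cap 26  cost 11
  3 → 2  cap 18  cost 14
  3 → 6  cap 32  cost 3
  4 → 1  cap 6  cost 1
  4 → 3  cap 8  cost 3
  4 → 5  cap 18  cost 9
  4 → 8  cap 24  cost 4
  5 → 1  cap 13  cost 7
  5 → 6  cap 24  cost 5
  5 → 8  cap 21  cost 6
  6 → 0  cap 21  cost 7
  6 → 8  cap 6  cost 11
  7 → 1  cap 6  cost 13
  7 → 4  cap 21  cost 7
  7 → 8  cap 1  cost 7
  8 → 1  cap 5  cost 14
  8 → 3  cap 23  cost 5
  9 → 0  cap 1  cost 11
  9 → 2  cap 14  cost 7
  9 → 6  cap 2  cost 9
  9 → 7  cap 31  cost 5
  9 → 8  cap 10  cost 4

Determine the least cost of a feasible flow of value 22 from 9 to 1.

shortest-cost path #1: 9→2→1 push 14 @ unit cost 10 (adds 140)
shortest-cost path #2: 9→7→4→1 push 6 @ unit cost 13 (adds 78)
shortest-cost path #3: 9→7→1 push 2 @ unit cost 18 (adds 36)
total cost = 254

Minimum cost for 22 units: 254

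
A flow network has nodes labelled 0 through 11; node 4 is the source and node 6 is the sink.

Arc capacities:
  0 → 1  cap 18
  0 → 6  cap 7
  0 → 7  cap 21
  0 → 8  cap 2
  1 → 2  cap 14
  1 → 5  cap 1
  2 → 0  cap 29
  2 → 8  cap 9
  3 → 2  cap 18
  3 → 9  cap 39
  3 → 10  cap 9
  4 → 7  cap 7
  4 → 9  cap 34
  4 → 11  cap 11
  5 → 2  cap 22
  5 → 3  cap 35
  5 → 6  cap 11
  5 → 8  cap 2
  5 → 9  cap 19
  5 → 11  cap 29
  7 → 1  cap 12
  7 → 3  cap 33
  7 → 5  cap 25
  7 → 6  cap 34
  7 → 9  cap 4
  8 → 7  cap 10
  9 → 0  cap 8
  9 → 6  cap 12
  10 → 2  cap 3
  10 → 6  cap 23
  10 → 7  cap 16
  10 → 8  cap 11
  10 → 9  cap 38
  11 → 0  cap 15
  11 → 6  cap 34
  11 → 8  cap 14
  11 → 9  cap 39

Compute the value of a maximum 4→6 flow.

augment #1: 4→7→6 bottleneck 7, total now 7
augment #2: 4→9→6 bottleneck 12, total now 19
augment #3: 4→11→6 bottleneck 11, total now 30
augment #4: 4→9→0→6 bottleneck 7, total now 37
augment #5: 4→9→0→7→6 bottleneck 1, total now 38

Maximum flow value: 38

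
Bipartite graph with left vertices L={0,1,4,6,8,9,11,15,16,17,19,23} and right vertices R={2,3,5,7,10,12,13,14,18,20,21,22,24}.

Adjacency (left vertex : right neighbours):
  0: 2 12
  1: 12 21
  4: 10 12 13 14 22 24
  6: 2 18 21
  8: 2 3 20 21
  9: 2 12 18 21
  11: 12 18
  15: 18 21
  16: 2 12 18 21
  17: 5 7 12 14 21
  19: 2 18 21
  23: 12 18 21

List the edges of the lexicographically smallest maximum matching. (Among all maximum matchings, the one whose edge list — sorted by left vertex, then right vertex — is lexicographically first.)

Lex-smallest maximum matching: {(0,2), (1,12), (4,10), (6,18), (8,3), (9,21), (17,5)}

|M| = 7 (so the lex-smallest maximum matching has 7 edges)
process left vertices in ascending order; for each, take the smallest-labelled available neighbour that still permits 7 edges overall, or leave it unmatched if none does
lex-smallest matching: {0-2, 1-12, 4-10, 6-18, 8-3, 9-21, 17-5}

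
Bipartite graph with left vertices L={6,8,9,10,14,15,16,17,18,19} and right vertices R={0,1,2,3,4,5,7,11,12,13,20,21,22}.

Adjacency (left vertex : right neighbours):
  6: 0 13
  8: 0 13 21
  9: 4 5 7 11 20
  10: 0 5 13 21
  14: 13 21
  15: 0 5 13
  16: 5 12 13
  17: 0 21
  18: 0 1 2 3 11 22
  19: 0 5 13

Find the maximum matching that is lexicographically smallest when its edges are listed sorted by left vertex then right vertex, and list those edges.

Lex-smallest maximum matching: {(6,0), (8,13), (9,4), (10,5), (14,21), (16,12), (18,1)}

|M| = 7 (so the lex-smallest maximum matching has 7 edges)
process left vertices in ascending order; for each, take the smallest-labelled available neighbour that still permits 7 edges overall, or leave it unmatched if none does
lex-smallest matching: {6-0, 8-13, 9-4, 10-5, 14-21, 16-12, 18-1}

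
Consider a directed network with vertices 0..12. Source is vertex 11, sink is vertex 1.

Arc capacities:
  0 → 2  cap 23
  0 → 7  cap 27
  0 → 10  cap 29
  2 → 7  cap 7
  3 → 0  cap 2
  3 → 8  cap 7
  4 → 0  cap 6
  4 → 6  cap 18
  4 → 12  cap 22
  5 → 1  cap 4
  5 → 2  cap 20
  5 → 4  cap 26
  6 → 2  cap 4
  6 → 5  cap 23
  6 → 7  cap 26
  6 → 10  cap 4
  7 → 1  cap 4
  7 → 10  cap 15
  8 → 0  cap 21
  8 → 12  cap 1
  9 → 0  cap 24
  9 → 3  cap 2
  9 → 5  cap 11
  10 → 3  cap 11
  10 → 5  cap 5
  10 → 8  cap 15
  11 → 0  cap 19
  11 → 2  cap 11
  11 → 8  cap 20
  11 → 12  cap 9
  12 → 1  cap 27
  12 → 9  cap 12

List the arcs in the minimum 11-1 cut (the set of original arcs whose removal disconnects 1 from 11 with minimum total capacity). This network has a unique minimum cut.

Min-cut arcs: {(7,1), (8,12), (10,5), (11,12)} (total capacity 19)

augment #1: 11→12→1 push 9
augment #2: 11→0→7→1 push 4
augment #3: 11→8→12→1 push 1
augment #4: 11→0→10→5→1 push 4
augment #5: 11→0→10→5→4→12→1 push 1
max flow = 19; residual-reachable set from 11 gives S-side
cut edges (S→T): {(7,1), (8,12), (10,5), (11,12)} total cap 19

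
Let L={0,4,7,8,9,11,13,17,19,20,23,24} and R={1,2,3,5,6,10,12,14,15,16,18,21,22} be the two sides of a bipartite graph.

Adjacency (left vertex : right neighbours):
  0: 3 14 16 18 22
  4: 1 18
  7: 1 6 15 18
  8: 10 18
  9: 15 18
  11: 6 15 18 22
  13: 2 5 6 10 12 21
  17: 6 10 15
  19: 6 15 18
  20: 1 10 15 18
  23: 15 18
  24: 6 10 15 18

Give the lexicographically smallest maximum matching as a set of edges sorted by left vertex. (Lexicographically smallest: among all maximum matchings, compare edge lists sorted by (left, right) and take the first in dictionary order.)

Lex-smallest maximum matching: {(0,3), (4,1), (7,6), (8,10), (9,15), (11,22), (13,2), (19,18)}

|M| = 8 (so the lex-smallest maximum matching has 8 edges)
process left vertices in ascending order; for each, take the smallest-labelled available neighbour that still permits 8 edges overall, or leave it unmatched if none does
lex-smallest matching: {0-3, 4-1, 7-6, 8-10, 9-15, 11-22, 13-2, 19-18}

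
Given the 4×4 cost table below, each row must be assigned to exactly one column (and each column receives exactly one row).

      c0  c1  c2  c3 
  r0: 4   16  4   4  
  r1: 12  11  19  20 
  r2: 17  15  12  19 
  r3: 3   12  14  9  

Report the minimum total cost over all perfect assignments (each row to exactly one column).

optimal assignment: row0→col3 (cost 4), row1→col1 (cost 11), row2→col2 (cost 12), row3→col0 (cost 3)
total = 4 + 11 + 12 + 3 = 30

Minimum assignment cost: 30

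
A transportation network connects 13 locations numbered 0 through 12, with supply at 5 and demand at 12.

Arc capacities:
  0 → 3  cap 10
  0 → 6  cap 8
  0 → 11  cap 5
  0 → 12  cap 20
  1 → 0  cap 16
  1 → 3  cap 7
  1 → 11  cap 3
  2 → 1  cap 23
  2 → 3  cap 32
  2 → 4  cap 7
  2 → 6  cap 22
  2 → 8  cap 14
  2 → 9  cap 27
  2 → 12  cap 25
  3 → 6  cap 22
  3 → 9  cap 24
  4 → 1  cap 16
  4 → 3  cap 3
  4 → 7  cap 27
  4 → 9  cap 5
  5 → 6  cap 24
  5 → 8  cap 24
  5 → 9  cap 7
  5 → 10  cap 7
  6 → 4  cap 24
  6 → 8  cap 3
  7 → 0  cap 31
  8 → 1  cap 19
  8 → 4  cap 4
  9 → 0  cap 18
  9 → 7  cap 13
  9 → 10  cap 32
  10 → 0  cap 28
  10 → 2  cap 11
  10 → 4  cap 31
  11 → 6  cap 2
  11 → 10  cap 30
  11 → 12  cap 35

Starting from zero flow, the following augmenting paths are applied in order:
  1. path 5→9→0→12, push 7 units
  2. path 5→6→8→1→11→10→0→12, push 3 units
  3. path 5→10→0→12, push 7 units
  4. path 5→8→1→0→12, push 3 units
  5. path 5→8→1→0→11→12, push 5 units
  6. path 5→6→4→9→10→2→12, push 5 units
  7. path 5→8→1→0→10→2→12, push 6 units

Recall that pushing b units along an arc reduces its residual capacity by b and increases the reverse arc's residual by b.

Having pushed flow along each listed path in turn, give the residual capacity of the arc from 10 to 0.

after path 1 (5→9→0→12, push 7): res(10,0)=28
after path 2 (5→6→8→1→11→10→0→12, push 3): res(10,0)=25
after path 3 (5→10→0→12, push 7): res(10,0)=18
after path 4 (5→8→1→0→12, push 3): res(10,0)=18
after path 5 (5→8→1→0→11→12, push 5): res(10,0)=18
after path 6 (5→6→4→9→10→2→12, push 5): res(10,0)=18
after path 7 (5→8→1→0→10→2→12, push 6): res(10,0)=24

Residual capacity of (10,0): 24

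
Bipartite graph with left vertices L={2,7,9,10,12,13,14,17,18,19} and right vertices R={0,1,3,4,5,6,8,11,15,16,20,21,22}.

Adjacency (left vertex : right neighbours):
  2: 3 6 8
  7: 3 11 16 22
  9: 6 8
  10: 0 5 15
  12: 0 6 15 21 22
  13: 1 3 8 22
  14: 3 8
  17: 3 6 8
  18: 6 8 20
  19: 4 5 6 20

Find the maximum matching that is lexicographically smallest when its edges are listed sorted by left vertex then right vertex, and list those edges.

Lex-smallest maximum matching: {(2,3), (7,11), (9,6), (10,0), (12,15), (13,1), (14,8), (18,20), (19,4)}

|M| = 9 (so the lex-smallest maximum matching has 9 edges)
process left vertices in ascending order; for each, take the smallest-labelled available neighbour that still permits 9 edges overall, or leave it unmatched if none does
lex-smallest matching: {2-3, 7-11, 9-6, 10-0, 12-15, 13-1, 14-8, 18-20, 19-4}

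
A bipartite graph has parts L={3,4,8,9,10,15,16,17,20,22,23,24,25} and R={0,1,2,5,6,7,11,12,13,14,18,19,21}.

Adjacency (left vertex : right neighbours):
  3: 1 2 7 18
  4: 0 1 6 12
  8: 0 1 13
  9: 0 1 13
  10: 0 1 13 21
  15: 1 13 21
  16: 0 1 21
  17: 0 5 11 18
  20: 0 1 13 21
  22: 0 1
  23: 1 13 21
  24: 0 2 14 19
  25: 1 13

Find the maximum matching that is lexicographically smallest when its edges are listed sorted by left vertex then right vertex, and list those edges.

|M| = 8 (so the lex-smallest maximum matching has 8 edges)
process left vertices in ascending order; for each, take the smallest-labelled available neighbour that still permits 8 edges overall, or leave it unmatched if none does
lex-smallest matching: {3-2, 4-6, 8-0, 9-1, 10-13, 15-21, 17-5, 24-14}

Lex-smallest maximum matching: {(3,2), (4,6), (8,0), (9,1), (10,13), (15,21), (17,5), (24,14)}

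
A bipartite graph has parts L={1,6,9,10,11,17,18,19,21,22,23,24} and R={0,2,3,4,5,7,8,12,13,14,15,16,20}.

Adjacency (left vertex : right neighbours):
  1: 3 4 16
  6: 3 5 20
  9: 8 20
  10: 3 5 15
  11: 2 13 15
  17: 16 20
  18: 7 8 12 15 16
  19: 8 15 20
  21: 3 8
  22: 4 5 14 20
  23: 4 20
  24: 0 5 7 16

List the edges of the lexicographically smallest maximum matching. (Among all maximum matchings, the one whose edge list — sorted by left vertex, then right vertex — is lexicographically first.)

Lex-smallest maximum matching: {(1,3), (6,5), (9,8), (10,15), (11,2), (17,16), (18,7), (19,20), (22,14), (23,4), (24,0)}

|M| = 11 (so the lex-smallest maximum matching has 11 edges)
process left vertices in ascending order; for each, take the smallest-labelled available neighbour that still permits 11 edges overall, or leave it unmatched if none does
lex-smallest matching: {1-3, 6-5, 9-8, 10-15, 11-2, 17-16, 18-7, 19-20, 22-14, 23-4, 24-0}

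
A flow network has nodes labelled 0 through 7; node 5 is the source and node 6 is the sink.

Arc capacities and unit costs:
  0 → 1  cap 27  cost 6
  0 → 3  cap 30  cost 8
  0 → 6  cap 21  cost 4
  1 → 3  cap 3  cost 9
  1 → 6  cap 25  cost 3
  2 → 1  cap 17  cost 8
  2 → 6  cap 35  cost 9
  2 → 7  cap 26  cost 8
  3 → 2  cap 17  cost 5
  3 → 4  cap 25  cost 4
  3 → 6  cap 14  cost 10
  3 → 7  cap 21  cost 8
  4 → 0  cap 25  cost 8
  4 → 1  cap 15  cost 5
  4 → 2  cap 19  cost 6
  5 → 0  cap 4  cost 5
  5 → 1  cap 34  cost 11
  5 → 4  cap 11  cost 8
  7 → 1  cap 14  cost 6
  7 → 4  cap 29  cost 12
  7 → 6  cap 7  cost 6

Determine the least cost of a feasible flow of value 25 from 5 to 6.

shortest-cost path #1: 5→0→6 push 4 @ unit cost 9 (adds 36)
shortest-cost path #2: 5→1→6 push 21 @ unit cost 14 (adds 294)
total cost = 330

Minimum cost for 25 units: 330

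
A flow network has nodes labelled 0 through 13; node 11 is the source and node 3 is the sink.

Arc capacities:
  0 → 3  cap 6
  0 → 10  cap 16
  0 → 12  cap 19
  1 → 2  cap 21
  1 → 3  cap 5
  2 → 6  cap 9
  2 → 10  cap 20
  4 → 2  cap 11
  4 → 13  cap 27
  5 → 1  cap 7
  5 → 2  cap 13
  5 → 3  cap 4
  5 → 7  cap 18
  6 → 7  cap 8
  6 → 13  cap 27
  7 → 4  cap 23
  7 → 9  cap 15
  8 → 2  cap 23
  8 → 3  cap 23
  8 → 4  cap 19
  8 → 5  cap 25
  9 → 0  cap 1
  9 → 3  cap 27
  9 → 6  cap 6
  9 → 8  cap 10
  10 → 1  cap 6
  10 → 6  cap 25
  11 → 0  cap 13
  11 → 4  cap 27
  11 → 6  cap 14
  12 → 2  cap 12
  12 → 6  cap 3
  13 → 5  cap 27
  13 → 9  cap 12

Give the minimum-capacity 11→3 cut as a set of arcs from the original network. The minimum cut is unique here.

augment #1: 11→0→3 push 6
augment #2: 11→0→10→1→3 push 5
augment #3: 11→4→13→5→3 push 4
augment #4: 11→4→13→9→3 push 12
augment #5: 11→6→7→9→3 push 8
augment #6: 11→4→13→5→7→9→3 push 7
max flow = 42; residual-reachable set from 11 gives S-side
cut edges (S→T): {(0,3), (1,3), (5,3), (7,9), (13,9)} total cap 42

Min-cut arcs: {(0,3), (1,3), (5,3), (7,9), (13,9)} (total capacity 42)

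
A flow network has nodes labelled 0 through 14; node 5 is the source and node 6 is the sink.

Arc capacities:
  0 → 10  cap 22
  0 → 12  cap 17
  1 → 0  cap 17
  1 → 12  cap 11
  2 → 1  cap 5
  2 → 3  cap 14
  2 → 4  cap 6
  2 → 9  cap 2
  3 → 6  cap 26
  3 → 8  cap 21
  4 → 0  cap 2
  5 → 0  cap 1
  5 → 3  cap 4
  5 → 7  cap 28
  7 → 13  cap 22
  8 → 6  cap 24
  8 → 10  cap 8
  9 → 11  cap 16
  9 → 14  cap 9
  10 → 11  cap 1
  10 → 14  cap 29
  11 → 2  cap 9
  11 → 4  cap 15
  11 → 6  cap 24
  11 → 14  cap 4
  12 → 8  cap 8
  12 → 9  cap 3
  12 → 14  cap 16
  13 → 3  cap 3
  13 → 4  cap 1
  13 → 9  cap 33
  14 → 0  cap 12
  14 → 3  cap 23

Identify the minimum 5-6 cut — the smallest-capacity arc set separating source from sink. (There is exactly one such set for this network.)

Min-cut arcs: {(5,0), (5,3), (7,13)} (total capacity 27)

augment #1: 5→3→6 push 4
augment #2: 5→0→10→11→6 push 1
augment #3: 5→7→13→3→6 push 3
augment #4: 5→7→13→9→11→6 push 16
augment #5: 5→7→13→9→14→3→6 push 3
max flow = 27; residual-reachable set from 5 gives S-side
cut edges (S→T): {(5,0), (5,3), (7,13)} total cap 27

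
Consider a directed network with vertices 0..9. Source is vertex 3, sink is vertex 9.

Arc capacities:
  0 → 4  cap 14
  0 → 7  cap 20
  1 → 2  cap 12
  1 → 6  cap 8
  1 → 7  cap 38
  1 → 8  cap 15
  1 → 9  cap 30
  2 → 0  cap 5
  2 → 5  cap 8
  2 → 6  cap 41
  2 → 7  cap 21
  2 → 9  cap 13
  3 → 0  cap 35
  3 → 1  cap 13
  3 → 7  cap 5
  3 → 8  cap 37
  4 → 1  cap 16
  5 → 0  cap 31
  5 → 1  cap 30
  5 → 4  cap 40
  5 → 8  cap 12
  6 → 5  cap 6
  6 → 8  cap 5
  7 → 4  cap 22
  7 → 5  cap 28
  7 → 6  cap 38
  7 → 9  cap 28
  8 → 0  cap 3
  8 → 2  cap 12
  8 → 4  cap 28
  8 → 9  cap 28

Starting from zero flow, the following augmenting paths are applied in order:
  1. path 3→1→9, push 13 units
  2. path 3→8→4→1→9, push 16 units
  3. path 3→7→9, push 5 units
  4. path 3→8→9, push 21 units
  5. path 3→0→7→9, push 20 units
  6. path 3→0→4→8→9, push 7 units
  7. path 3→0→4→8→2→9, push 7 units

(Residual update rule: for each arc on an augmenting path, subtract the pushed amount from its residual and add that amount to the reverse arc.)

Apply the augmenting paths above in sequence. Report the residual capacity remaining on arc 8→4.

Residual capacity of (8,4): 26

after path 1 (3→1→9, push 13): res(8,4)=28
after path 2 (3→8→4→1→9, push 16): res(8,4)=12
after path 3 (3→7→9, push 5): res(8,4)=12
after path 4 (3→8→9, push 21): res(8,4)=12
after path 5 (3→0→7→9, push 20): res(8,4)=12
after path 6 (3→0→4→8→9, push 7): res(8,4)=19
after path 7 (3→0→4→8→2→9, push 7): res(8,4)=26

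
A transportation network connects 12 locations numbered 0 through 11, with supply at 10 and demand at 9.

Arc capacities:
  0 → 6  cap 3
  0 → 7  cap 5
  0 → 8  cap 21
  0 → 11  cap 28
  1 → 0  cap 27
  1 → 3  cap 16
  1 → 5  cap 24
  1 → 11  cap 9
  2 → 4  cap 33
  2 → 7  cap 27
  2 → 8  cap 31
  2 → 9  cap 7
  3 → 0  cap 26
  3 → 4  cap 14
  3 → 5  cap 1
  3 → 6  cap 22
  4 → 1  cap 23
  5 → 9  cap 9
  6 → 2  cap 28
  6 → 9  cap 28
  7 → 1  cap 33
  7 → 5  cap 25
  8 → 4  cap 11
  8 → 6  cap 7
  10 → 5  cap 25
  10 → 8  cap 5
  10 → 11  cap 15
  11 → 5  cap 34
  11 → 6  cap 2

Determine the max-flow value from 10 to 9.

Maximum flow value: 16

augment #1: 10→5→9 bottleneck 9, total now 9
augment #2: 10→8→6→9 bottleneck 5, total now 14
augment #3: 10→11→6→9 bottleneck 2, total now 16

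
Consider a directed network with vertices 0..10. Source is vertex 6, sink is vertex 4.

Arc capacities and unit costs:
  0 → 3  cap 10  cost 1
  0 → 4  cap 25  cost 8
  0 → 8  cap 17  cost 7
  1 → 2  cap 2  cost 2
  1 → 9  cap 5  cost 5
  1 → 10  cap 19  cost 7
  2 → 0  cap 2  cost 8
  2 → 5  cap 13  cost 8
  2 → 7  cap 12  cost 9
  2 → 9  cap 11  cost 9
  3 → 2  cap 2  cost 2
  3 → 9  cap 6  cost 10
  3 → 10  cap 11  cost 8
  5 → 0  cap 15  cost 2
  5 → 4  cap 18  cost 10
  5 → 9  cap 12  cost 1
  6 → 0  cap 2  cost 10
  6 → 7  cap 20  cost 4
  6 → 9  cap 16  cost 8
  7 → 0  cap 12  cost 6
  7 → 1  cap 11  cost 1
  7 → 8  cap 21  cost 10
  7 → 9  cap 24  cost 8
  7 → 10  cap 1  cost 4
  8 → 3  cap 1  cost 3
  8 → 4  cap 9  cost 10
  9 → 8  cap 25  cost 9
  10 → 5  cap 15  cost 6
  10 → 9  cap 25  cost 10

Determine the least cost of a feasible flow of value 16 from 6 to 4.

Minimum cost for 16 units: 298

shortest-cost path #1: 6→0→4 push 2 @ unit cost 18 (adds 36)
shortest-cost path #2: 6→7→0→4 push 12 @ unit cost 18 (adds 216)
shortest-cost path #3: 6→7→1→2→0→4 push 2 @ unit cost 23 (adds 46)
total cost = 298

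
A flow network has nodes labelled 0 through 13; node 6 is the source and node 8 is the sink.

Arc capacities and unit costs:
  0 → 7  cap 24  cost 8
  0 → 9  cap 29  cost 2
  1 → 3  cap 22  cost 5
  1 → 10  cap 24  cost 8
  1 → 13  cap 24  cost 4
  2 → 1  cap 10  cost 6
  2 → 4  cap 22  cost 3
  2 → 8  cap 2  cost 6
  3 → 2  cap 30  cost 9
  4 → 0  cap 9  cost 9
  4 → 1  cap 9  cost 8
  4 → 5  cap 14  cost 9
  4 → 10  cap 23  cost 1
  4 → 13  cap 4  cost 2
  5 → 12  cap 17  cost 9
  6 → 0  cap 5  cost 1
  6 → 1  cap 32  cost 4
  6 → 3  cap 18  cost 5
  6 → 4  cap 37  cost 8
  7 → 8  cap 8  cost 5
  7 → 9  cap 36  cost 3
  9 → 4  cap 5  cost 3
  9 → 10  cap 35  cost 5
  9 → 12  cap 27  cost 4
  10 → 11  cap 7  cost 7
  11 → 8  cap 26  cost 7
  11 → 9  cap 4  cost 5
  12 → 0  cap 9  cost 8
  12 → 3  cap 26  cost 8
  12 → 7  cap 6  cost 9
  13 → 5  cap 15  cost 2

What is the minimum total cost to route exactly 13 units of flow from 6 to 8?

shortest-cost path #1: 6→0→7→8 push 5 @ unit cost 14 (adds 70)
shortest-cost path #2: 6→3→2→8 push 2 @ unit cost 20 (adds 40)
shortest-cost path #3: 6→4→10→11→8 push 6 @ unit cost 23 (adds 138)
total cost = 248

Minimum cost for 13 units: 248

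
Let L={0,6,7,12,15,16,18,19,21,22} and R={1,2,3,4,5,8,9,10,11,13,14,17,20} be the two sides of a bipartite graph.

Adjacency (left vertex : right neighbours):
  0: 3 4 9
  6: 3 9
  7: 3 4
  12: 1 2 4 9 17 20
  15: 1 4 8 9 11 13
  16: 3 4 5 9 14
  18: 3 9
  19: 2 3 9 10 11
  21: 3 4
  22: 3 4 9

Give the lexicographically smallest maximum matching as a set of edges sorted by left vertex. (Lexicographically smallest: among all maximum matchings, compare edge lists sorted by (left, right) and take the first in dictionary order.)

|M| = 7 (so the lex-smallest maximum matching has 7 edges)
process left vertices in ascending order; for each, take the smallest-labelled available neighbour that still permits 7 edges overall, or leave it unmatched if none does
lex-smallest matching: {0-3, 6-9, 7-4, 12-1, 15-8, 16-5, 19-2}

Lex-smallest maximum matching: {(0,3), (6,9), (7,4), (12,1), (15,8), (16,5), (19,2)}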